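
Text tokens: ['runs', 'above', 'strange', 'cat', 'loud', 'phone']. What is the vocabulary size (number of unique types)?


Listing all tokens and tracking unique types:
  Token 1: 'runs' -> NEW (unique so far: 1)
  Token 2: 'above' -> NEW (unique so far: 2)
  Token 3: 'strange' -> NEW (unique so far: 3)
  Token 4: 'cat' -> NEW (unique so far: 4)
  Token 5: 'loud' -> NEW (unique so far: 5)
  Token 6: 'phone' -> NEW (unique so far: 6)
Unique types: ('above', 'cat', 'loud', 'phone', 'runs', 'strange')
Vocabulary size: 6

6


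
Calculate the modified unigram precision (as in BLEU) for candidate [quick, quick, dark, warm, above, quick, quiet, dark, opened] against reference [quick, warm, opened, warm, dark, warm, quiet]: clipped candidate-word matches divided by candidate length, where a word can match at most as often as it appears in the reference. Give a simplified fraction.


Reference word counts: {'dark': 1, 'opened': 1, 'quick': 1, 'quiet': 1, 'warm': 3}
Checking each candidate word (with clipping):
  'quick' -> in reference (ref count 1, used 1/1) -> match (matches: 1)
  'quick' -> ref count 1 already used up (1/1) -> clipped, no match (matches: 1)
  'dark' -> in reference (ref count 1, used 1/1) -> match (matches: 2)
  'warm' -> in reference (ref count 3, used 1/3) -> match (matches: 3)
  'above' -> not in reference -> no match (matches: 3)
  'quick' -> ref count 1 already used up (1/1) -> clipped, no match (matches: 3)
  'quiet' -> in reference (ref count 1, used 1/1) -> match (matches: 4)
  'dark' -> ref count 1 already used up (1/1) -> clipped, no match (matches: 4)
  'opened' -> in reference (ref count 1, used 1/1) -> match (matches: 5)
Clipped matches: 5, Candidate length: 9
Precision = 5/9

5/9


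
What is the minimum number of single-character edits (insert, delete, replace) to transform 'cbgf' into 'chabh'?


Building DP table for s1='cbgf' (len 4) and s2='chabh' (len 5):
       c  h  a  b  h
    0  1  2  3  4  5
  c 1  0  1  2  3  4
  b 2  1  1  2  2  3
  g 3  2  2  2  3  3
  f 4  3  3  3  3  4
Edit distance = dp[4][5] = 4

4


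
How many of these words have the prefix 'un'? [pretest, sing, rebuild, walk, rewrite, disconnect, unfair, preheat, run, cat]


Checking each word for prefix 'un':
  'pretest' -> no (count: 0)
  'sing' -> no (count: 0)
  'rebuild' -> no (count: 0)
  'walk' -> no (count: 0)
  'rewrite' -> no (count: 0)
  'disconnect' -> no (count: 0)
  'unfair' -> YES, starts with 'un' (count: 1)
  'preheat' -> no (count: 1)
  'run' -> no (count: 1)
  'cat' -> no (count: 1)
Total with prefix 'un': 1

1


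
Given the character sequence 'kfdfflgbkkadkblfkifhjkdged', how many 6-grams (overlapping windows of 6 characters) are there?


String 'kfdfflgbkkadkblfkifhjkdged' has length L = 26.
Number of overlapping n-grams = L - n + 1
Substituting: 26 - 6 + 1 = 21

21


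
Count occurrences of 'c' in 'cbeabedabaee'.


Scanning 'cbeabedabaee' for 'c':
  Position 0: 'c' -> MATCH (count: 1)
Total occurrences of 'c': 1

1


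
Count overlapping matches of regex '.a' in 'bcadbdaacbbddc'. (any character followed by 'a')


Pattern: .a means any character followed by 'a'.
Scanning 'bcadbdaacbbddc' position-by-position:
  Pos 0: window 'bc' -> no
  Pos 1: window 'ca' -> MATCH
  Pos 2: window 'ad' -> no
  Pos 3: window 'db' -> no
  Pos 4: window 'bd' -> no
  Pos 5: window 'da' -> MATCH
  Pos 6: window 'aa' -> MATCH
  Pos 7: window 'ac' -> no
  Pos 8: window 'cb' -> no
  Pos 9: window 'bb' -> no
  Pos 10: window 'bd' -> no
  Pos 11: window 'dd' -> no
  Pos 12: window 'dc' -> no
  Pos 13: window 'c' -> no
Total matches: 3

3


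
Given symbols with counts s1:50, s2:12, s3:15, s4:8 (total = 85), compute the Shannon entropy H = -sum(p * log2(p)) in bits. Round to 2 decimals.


Computing entropy H = -sum(p_i * log2(p_i)):
  s1: p = 50/85 = 0.5882, -p*log2(p) = 0.4503
  s2: p = 12/85 = 0.1412, -p*log2(p) = 0.3987
  s3: p = 15/85 = 0.1765, -p*log2(p) = 0.4416
  s4: p = 8/85 = 0.0941, -p*log2(p) = 0.3209
H = sum of terms = 1.6115
Rounded to 2 decimals: 1.61

1.61


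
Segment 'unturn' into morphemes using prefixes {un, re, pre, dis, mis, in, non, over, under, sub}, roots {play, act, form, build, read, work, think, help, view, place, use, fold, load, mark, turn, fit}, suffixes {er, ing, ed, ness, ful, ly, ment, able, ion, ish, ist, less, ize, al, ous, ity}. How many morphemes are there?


Segmenting 'unturn' against the inventory:
  'un' -> prefix (morpheme 1)
  'turn' -> root (morpheme 2)
Total morphemes: 2

2


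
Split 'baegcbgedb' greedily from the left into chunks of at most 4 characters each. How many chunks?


'baegcbgedb' has 10 characters.
Chunking with max size 4:
  Chunk 1: 'baeg' (positions 0-3)
  Chunk 2: 'cbge' (positions 4-7)
  Chunk 3: 'db' (positions 8-9)
Total chunks: ceil(10 / 4) = 3

3


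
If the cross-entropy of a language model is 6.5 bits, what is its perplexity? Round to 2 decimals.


Perplexity formula: PP = 2^H
H = 6.5
PP = 2^6.5
Decompose: 2^6.5 = 2^6 * 2^0.5 = 2^6 * sqrt(2)
2^6 = 64, sqrt(2) ~ 1.4142136
PP ~ 64 * 1.4142136 = 90.5096704
Rounded to 2 decimals: 90.51

90.51


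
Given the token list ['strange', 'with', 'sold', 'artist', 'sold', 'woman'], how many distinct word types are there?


Listing all tokens and tracking unique types:
  Token 1: 'strange' -> NEW (unique so far: 1)
  Token 2: 'with' -> NEW (unique so far: 2)
  Token 3: 'sold' -> NEW (unique so far: 3)
  Token 4: 'artist' -> NEW (unique so far: 4)
  Token 5: 'sold' -> duplicate (unique so far: 4)
  Token 6: 'woman' -> NEW (unique so far: 5)
Unique types: ('artist', 'sold', 'strange', 'with', 'woman')
Vocabulary size: 5

5


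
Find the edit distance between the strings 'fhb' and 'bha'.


Building DP table for s1='fhb' (len 3) and s2='bha' (len 3):
       b  h  a
    0  1  2  3
  f 1  1  2  3
  h 2  2  1  2
  b 3  2  2  2
Edit distance = dp[3][3] = 2

2


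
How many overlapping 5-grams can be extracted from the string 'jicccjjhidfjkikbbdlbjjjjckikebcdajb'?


String 'jicccjjhidfjkikbbdlbjjjjckikebcdajb' has length L = 35.
Number of overlapping n-grams = L - n + 1
Substituting: 35 - 5 + 1 = 31

31


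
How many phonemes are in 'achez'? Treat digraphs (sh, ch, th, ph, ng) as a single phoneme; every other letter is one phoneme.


Parsing 'achez' greedily, digraphs first:
  'a' -> vowel phoneme (phonemes so far: 1)
  'ch' -> digraph (1 consonant phoneme) (phonemes so far: 2)
  'e' -> vowel phoneme (phonemes so far: 3)
  'z' -> consonant phoneme (phonemes so far: 4)
Total phonemes: 4

4


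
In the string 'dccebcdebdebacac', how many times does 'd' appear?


Scanning 'dccebcdebdebacac' for 'd':
  Position 0: 'd' -> MATCH (count: 1)
  Position 6: 'd' -> MATCH (count: 2)
  Position 9: 'd' -> MATCH (count: 3)
Total occurrences of 'd': 3

3


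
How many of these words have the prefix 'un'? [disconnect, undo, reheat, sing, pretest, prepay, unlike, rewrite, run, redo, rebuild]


Checking each word for prefix 'un':
  'disconnect' -> no (count: 0)
  'undo' -> YES, starts with 'un' (count: 1)
  'reheat' -> no (count: 1)
  'sing' -> no (count: 1)
  'pretest' -> no (count: 1)
  'prepay' -> no (count: 1)
  'unlike' -> YES, starts with 'un' (count: 2)
  'rewrite' -> no (count: 2)
  'run' -> no (count: 2)
  'redo' -> no (count: 2)
  'rebuild' -> no (count: 2)
Total with prefix 'un': 2

2


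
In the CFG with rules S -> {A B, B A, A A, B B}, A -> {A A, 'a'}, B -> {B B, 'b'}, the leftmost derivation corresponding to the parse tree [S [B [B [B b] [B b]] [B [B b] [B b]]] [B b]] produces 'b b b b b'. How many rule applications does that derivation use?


Every bracketed nonterminal node [X ...] in the tree is produced by exactly one rule application.
Reading the tree off as a leftmost derivation:
  Step 1: S  =>  B B   (applied S -> B B)
  Step 2: B B  =>  B B B   (applied B -> B B)
  Step 3: B B B  =>  B B B B   (applied B -> B B)
  Step 4: B B B B  =>  b B B B   (applied B -> b)
  Step 5: b B B B  =>  b b B B   (applied B -> b)
  Step 6: b b B B  =>  b b B B B   (applied B -> B B)
  Step 7: b b B B B  =>  b b b B B   (applied B -> b)
  Step 8: b b b B B  =>  b b b b B   (applied B -> b)
  Step 9: b b b b B  =>  b b b b b   (applied B -> b)
Final yield: b b b b b
Total rewrite steps: 9

9


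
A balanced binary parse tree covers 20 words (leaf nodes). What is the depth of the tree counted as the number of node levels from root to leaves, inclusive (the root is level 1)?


In a balanced binary tree with n leaves the deepest leaf is ceil(log2(n)) edges below the root,
so counting node levels inclusive of root and leaves gives ceil(log2(n)) + 1 levels.
log2(20) = 4.3219
ceil(4.3219) = 5
levels = 5 + 1 = 6

6


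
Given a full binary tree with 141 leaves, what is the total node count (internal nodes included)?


Leaf nodes (terminals): 141
Internal nodes = n - 1 = 141 - 1 = 140
Total = leaves + internal = 141 + 140 = 281

281


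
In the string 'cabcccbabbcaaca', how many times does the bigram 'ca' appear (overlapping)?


Scanning 'cabcccbabbcaaca' for bigram 'ca':
  Position 0: 'ca' -> MATCH
  Position 1: 'ab' -> no
  Position 2: 'bc' -> no
  Position 3: 'cc' -> no
  Position 4: 'cc' -> no
  Position 5: 'cb' -> no
  Position 6: 'ba' -> no
  Position 7: 'ab' -> no
  Position 8: 'bb' -> no
  Position 9: 'bc' -> no
  Position 10: 'ca' -> MATCH
  Position 11: 'aa' -> no
  Position 12: 'ac' -> no
  Position 13: 'ca' -> MATCH
Total matches: 3

3


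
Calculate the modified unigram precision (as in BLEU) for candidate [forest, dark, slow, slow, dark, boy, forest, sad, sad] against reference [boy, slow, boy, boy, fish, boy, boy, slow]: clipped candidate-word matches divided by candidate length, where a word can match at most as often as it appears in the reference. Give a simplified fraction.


Reference word counts: {'boy': 5, 'fish': 1, 'slow': 2}
Checking each candidate word (with clipping):
  'forest' -> not in reference -> no match (matches: 0)
  'dark' -> not in reference -> no match (matches: 0)
  'slow' -> in reference (ref count 2, used 1/2) -> match (matches: 1)
  'slow' -> in reference (ref count 2, used 2/2) -> match (matches: 2)
  'dark' -> not in reference -> no match (matches: 2)
  'boy' -> in reference (ref count 5, used 1/5) -> match (matches: 3)
  'forest' -> not in reference -> no match (matches: 3)
  'sad' -> not in reference -> no match (matches: 3)
  'sad' -> not in reference -> no match (matches: 3)
Clipped matches: 3, Candidate length: 9
Precision = 3/9 = 1/3

1/3


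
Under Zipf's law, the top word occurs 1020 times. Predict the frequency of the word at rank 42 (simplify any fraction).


Zipf's law: freq(rank) = f1 / rank
f1 = 1020, rank = 42
freq = 1020 / 42
GCD(1020, 42) = 6
Simplified: 170/7

170/7


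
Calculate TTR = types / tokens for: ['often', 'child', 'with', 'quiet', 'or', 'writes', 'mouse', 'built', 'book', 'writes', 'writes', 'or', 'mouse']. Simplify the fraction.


Tokens: 13
Unique types: ('book', 'built', 'child', 'mouse', 'often', 'or', 'quiet', 'with', 'writes') = 9
TTR = 9/13
Already in lowest terms.

9/13


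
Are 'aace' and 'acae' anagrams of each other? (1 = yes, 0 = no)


Sort characters of 'aace': 'aace'
Sort characters of 'acae': 'aace'
Sorted forms match -> they ARE anagrams
Result: 1

1


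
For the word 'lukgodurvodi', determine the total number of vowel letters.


Scanning each character of 'lukgodurvodi':
  Position 1: 'l' -> consonant (running count: 0)
  Position 2: 'u' -> vowel (running count: 1)
  Position 3: 'k' -> consonant (running count: 1)
  Position 4: 'g' -> consonant (running count: 1)
  Position 5: 'o' -> vowel (running count: 2)
  Position 6: 'd' -> consonant (running count: 2)
  Position 7: 'u' -> vowel (running count: 3)
  Position 8: 'r' -> consonant (running count: 3)
  Position 9: 'v' -> consonant (running count: 3)
  Position 10: 'o' -> vowel (running count: 4)
  Position 11: 'd' -> consonant (running count: 4)
  Position 12: 'i' -> vowel (running count: 5)
Total vowels: 5

5


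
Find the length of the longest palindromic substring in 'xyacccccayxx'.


Scanning 'xyacccccayxx' for palindromic substrings.
Substring at positions 0-10: 'xyacccccayx'.
Check: reverse('xyacccccayx') = 'xyacccccayx' -> palindrome confirmed.
Neighbouring characters ('-' / 'x') break symmetry, so it cannot extend further.
No longer palindromic substring exists; longest length = 11

11


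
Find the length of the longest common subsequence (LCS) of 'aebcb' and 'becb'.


DP table for LCS of 'aebcb' and 'becb':
       b  e  c  b
    0  0  0  0  0
  a 0  0  0  0  0
  e 0  0  1  1  1
  b 0  1  1  1  2
  c 0  1  1  2  2
  b 0  1  1  2  3
LCS: 'ecb'
LCS length = 3

3


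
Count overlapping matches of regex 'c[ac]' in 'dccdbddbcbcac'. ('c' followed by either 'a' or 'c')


Pattern: c[ac] means 'c' followed by either 'a' or 'c'.
Scanning 'dccdbddbcbcac' position-by-position:
  Pos 0: window 'dc' -> no
  Pos 1: window 'cc' -> MATCH
  Pos 2: window 'cd' -> no
  Pos 3: window 'db' -> no
  Pos 4: window 'bd' -> no
  Pos 5: window 'dd' -> no
  Pos 6: window 'db' -> no
  Pos 7: window 'bc' -> no
  Pos 8: window 'cb' -> no
  Pos 9: window 'bc' -> no
  Pos 10: window 'ca' -> MATCH
  Pos 11: window 'ac' -> no
  Pos 12: window 'c' -> no
Total matches: 2

2


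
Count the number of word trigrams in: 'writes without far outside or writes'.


Word trigrams from [6] words:
  Trigram 1: (writes without far)
  Trigram 2: (without far outside)
  Trigram 3: (far outside or)
  Trigram 4: (outside or writes)
Total word trigrams: 6 - 2 = 4

4


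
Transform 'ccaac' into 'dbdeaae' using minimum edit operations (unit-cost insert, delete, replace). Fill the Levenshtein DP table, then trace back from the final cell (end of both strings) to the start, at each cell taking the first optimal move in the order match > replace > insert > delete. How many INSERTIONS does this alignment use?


Edit distance = 5. Backtracking from cell (5, 7) with preference match > replace > insert > delete,
then listing the resulting alignment 'ccaac' -> 'dbdeaae' left to right:
  Step 1: insert 'd' [insertion #1]
  Step 2: insert 'b' [insertion #2]
  Step 3: replace c->d
  Step 4: replace c->e
  Step 5: keep 'a'
  Step 6: keep 'a'
  Step 7: replace c->e
Total insertions: 2

2


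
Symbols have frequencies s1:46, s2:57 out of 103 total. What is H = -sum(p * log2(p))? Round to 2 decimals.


Computing entropy H = -sum(p_i * log2(p_i)):
  s1: p = 46/103 = 0.4466, -p*log2(p) = 0.5194
  s2: p = 57/103 = 0.5534, -p*log2(p) = 0.4724
H = sum of terms = 0.9918
Rounded to 2 decimals: 0.99

0.99


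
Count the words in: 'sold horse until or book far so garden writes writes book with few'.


Counting words by splitting on spaces:
  Word 1: 'sold'
  Word 2: 'horse'
  Word 3: 'until'
  Word 4: 'or'
  Word 5: 'book'
  Word 6: 'far'
  Word 7: 'so'
  Word 8: 'garden'
  Word 9: 'writes'
  Word 10: 'writes'
  Word 11: 'book'
  Word 12: 'with'
  Word 13: 'few'
Total words: 13

13


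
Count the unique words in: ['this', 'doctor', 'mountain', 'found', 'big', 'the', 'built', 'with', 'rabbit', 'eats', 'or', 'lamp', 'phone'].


Listing all tokens and tracking unique types:
  Token 1: 'this' -> NEW (unique so far: 1)
  Token 2: 'doctor' -> NEW (unique so far: 2)
  Token 3: 'mountain' -> NEW (unique so far: 3)
  Token 4: 'found' -> NEW (unique so far: 4)
  Token 5: 'big' -> NEW (unique so far: 5)
  Token 6: 'the' -> NEW (unique so far: 6)
  Token 7: 'built' -> NEW (unique so far: 7)
  Token 8: 'with' -> NEW (unique so far: 8)
  Token 9: 'rabbit' -> NEW (unique so far: 9)
  Token 10: 'eats' -> NEW (unique so far: 10)
  Token 11: 'or' -> NEW (unique so far: 11)
  Token 12: 'lamp' -> NEW (unique so far: 12)
  Token 13: 'phone' -> NEW (unique so far: 13)
Unique types: ('big', 'built', 'doctor', 'eats', 'found', 'lamp', 'mountain', 'or', 'phone', 'rabbit', 'the', 'this', 'with')
Vocabulary size: 13

13


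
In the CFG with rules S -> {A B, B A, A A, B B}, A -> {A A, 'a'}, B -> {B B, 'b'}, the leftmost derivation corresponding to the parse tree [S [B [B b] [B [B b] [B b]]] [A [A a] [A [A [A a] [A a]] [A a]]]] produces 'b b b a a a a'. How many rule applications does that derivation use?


Every bracketed nonterminal node [X ...] in the tree is produced by exactly one rule application.
Reading the tree off as a leftmost derivation:
  Step 1: S  =>  B A   (applied S -> B A)
  Step 2: B A  =>  B B A   (applied B -> B B)
  Step 3: B B A  =>  b B A   (applied B -> b)
  Step 4: b B A  =>  b B B A   (applied B -> B B)
  Step 5: b B B A  =>  b b B A   (applied B -> b)
  Step 6: b b B A  =>  b b b A   (applied B -> b)
  Step 7: b b b A  =>  b b b A A   (applied A -> A A)
  Step 8: b b b A A  =>  b b b a A   (applied A -> a)
  Step 9: b b b a A  =>  b b b a A A   (applied A -> A A)
  Step 10: b b b a A A  =>  b b b a A A A   (applied A -> A A)
  Step 11: b b b a A A A  =>  b b b a a A A   (applied A -> a)
  Step 12: b b b a a A A  =>  b b b a a a A   (applied A -> a)
  Step 13: b b b a a a A  =>  b b b a a a a   (applied A -> a)
Final yield: b b b a a a a
Total rewrite steps: 13

13


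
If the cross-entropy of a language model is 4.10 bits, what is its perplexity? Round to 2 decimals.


Perplexity formula: PP = 2^H
H = 4.10
PP = 2^4.10
Decompose: 2^4.10 = 2^4 * 2^0.10
2^4 = 16, 2^0.10 ~ 1.0717735
PP ~ 16 * 1.0717735 = 17.1483760
Rounded to 2 decimals: 17.15

17.15


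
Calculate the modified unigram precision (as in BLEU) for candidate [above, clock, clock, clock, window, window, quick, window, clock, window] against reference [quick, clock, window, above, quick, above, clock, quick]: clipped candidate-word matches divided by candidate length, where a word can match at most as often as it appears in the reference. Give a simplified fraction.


Reference word counts: {'above': 2, 'clock': 2, 'quick': 3, 'window': 1}
Checking each candidate word (with clipping):
  'above' -> in reference (ref count 2, used 1/2) -> match (matches: 1)
  'clock' -> in reference (ref count 2, used 1/2) -> match (matches: 2)
  'clock' -> in reference (ref count 2, used 2/2) -> match (matches: 3)
  'clock' -> ref count 2 already used up (2/2) -> clipped, no match (matches: 3)
  'window' -> in reference (ref count 1, used 1/1) -> match (matches: 4)
  'window' -> ref count 1 already used up (1/1) -> clipped, no match (matches: 4)
  'quick' -> in reference (ref count 3, used 1/3) -> match (matches: 5)
  'window' -> ref count 1 already used up (1/1) -> clipped, no match (matches: 5)
  'clock' -> ref count 2 already used up (2/2) -> clipped, no match (matches: 5)
  'window' -> ref count 1 already used up (1/1) -> clipped, no match (matches: 5)
Clipped matches: 5, Candidate length: 10
Precision = 5/10 = 1/2

1/2


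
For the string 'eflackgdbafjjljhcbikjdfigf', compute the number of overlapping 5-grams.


String 'eflackgdbafjjljhcbikjdfigf' has length L = 26.
Number of overlapping n-grams = L - n + 1
Substituting: 26 - 5 + 1 = 22

22


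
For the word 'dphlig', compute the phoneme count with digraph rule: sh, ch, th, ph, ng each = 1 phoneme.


Parsing 'dphlig' greedily, digraphs first:
  'd' -> consonant phoneme (phonemes so far: 1)
  'ph' -> digraph (1 consonant phoneme) (phonemes so far: 2)
  'l' -> consonant phoneme (phonemes so far: 3)
  'i' -> vowel phoneme (phonemes so far: 4)
  'g' -> consonant phoneme (phonemes so far: 5)
Total phonemes: 5

5


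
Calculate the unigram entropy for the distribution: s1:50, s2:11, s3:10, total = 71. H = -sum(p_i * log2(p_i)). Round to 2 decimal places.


Computing entropy H = -sum(p_i * log2(p_i)):
  s1: p = 50/71 = 0.7042, -p*log2(p) = 0.3563
  s2: p = 11/71 = 0.1549, -p*log2(p) = 0.4168
  s3: p = 10/71 = 0.1408, -p*log2(p) = 0.3983
H = sum of terms = 1.1714
Rounded to 2 decimals: 1.17

1.17


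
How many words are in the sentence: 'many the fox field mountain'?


Counting words by splitting on spaces:
  Word 1: 'many'
  Word 2: 'the'
  Word 3: 'fox'
  Word 4: 'field'
  Word 5: 'mountain'
Total words: 5

5


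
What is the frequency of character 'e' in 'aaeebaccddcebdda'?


Scanning 'aaeebaccddcebdda' for 'e':
  Position 2: 'e' -> MATCH (count: 1)
  Position 3: 'e' -> MATCH (count: 2)
  Position 11: 'e' -> MATCH (count: 3)
Total occurrences of 'e': 3

3


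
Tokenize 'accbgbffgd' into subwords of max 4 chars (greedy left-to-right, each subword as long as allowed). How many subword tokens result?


'accbgbffgd' has 10 characters.
Chunking with max size 4:
  Chunk 1: 'accb' (positions 0-3)
  Chunk 2: 'gbff' (positions 4-7)
  Chunk 3: 'gd' (positions 8-9)
Total chunks: ceil(10 / 4) = 3

3


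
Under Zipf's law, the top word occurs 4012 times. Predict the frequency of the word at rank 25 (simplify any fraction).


Zipf's law: freq(rank) = f1 / rank
f1 = 4012, rank = 25
freq = 4012 / 25
GCD(4012, 25) = 1
Simplified: 4012/25

4012/25


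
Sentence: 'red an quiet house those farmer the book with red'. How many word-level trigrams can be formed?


Word trigrams from [10] words:
  Trigram 1: (red an quiet)
  Trigram 2: (an quiet house)
  Trigram 3: (quiet house those)
  Trigram 4: (house those farmer)
  Trigram 5: (those farmer the)
  Trigram 6: (farmer the book)
  Trigram 7: (the book with)
  Trigram 8: (book with red)
Total word trigrams: 10 - 2 = 8

8


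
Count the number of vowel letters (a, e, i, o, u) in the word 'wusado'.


Scanning each character of 'wusado':
  Position 1: 'w' -> consonant (running count: 0)
  Position 2: 'u' -> vowel (running count: 1)
  Position 3: 's' -> consonant (running count: 1)
  Position 4: 'a' -> vowel (running count: 2)
  Position 5: 'd' -> consonant (running count: 2)
  Position 6: 'o' -> vowel (running count: 3)
Total vowels: 3

3


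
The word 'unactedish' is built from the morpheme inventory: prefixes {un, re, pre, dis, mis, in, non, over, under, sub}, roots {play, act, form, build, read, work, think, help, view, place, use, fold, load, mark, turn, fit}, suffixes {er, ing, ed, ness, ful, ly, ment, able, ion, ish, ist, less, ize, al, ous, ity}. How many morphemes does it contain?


Segmenting 'unactedish' against the inventory:
  'un' -> prefix (morpheme 1)
  'act' -> root (morpheme 2)
  'ed' -> suffix (morpheme 3)
  'ish' -> suffix (morpheme 4)
Total morphemes: 4

4


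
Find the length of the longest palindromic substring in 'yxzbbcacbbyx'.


Scanning 'yxzbbcacbbyx' for palindromic substrings.
Substring at positions 3-9: 'bbcacbb'.
Check: reverse('bbcacbb') = 'bbcacbb' -> palindrome confirmed.
Neighbouring characters ('z' / 'y') break symmetry, so it cannot extend further.
No longer palindromic substring exists; longest length = 7

7


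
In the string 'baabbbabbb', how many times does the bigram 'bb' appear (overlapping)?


Scanning 'baabbbabbb' for bigram 'bb':
  Position 0: 'ba' -> no
  Position 1: 'aa' -> no
  Position 2: 'ab' -> no
  Position 3: 'bb' -> MATCH
  Position 4: 'bb' -> MATCH
  Position 5: 'ba' -> no
  Position 6: 'ab' -> no
  Position 7: 'bb' -> MATCH
  Position 8: 'bb' -> MATCH
Total matches: 4

4


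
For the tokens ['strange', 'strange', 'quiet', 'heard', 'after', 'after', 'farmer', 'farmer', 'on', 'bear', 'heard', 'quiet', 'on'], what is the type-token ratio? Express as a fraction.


Tokens: 13
Unique types: ('after', 'bear', 'farmer', 'heard', 'on', 'quiet', 'strange') = 7
TTR = 7/13
Already in lowest terms.

7/13


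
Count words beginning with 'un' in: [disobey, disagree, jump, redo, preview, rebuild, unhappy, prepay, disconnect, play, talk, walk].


Checking each word for prefix 'un':
  'disobey' -> no (count: 0)
  'disagree' -> no (count: 0)
  'jump' -> no (count: 0)
  'redo' -> no (count: 0)
  'preview' -> no (count: 0)
  'rebuild' -> no (count: 0)
  'unhappy' -> YES, starts with 'un' (count: 1)
  'prepay' -> no (count: 1)
  'disconnect' -> no (count: 1)
  'play' -> no (count: 1)
  'talk' -> no (count: 1)
  'walk' -> no (count: 1)
Total with prefix 'un': 1

1


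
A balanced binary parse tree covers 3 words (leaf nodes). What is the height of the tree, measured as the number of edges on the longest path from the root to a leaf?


In a balanced binary tree with n leaves the deepest leaf is ceil(log2(n)) edges below the root.
log2(3) = 1.5850
ceil(1.5850) = 2
height (edges) = 2

2


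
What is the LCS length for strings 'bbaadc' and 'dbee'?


DP table for LCS of 'bbaadc' and 'dbee':
       d  b  e  e
    0  0  0  0  0
  b 0  0  1  1  1
  b 0  0  1  1  1
  a 0  0  1  1  1
  a 0  0  1  1  1
  d 0  1  1  1  1
  c 0  1  1  1  1
LCS: 'b'
LCS length = 1

1


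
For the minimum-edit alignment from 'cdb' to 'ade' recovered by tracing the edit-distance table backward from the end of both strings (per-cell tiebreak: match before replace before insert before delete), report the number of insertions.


Edit distance = 2. Backtracking from cell (3, 3) with preference match > replace > insert > delete,
then listing the resulting alignment 'cdb' -> 'ade' left to right:
  Step 1: replace c->a
  Step 2: keep 'd'
  Step 3: replace b->e
Total insertions: 0

0


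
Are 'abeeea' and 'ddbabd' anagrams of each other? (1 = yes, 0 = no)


Sort characters of 'abeeea': 'aabeee'
Sort characters of 'ddbabd': 'abbddd'
Sorted forms differ -> they are NOT anagrams
Result: 0

0


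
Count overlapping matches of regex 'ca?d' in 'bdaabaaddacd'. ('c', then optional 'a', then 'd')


Pattern: ca?d means 'c', then optional 'a', then 'd'.
Scanning 'bdaabaaddacd' position-by-position:
  Pos 0: window 'bda' -> no
  Pos 1: window 'daa' -> no
  Pos 2: window 'aab' -> no
  Pos 3: window 'aba' -> no
  Pos 4: window 'baa' -> no
  Pos 5: window 'aad' -> no
  Pos 6: window 'add' -> no
  Pos 7: window 'dda' -> no
  Pos 8: window 'dac' -> no
  Pos 9: window 'acd' -> no
  Pos 10: window 'cd' -> MATCH
  Pos 11: window 'd' -> no
Total matches: 1

1


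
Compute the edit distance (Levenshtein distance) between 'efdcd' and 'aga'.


Building DP table for s1='efdcd' (len 5) and s2='aga' (len 3):
       a  g  a
    0  1  2  3
  e 1  1  2  3
  f 2  2  2  3
  d 3  3  3  3
  c 4  4  4  4
  d 5  5  5  5
Edit distance = dp[5][3] = 5

5


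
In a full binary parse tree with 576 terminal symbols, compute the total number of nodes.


Leaf nodes (terminals): 576
Internal nodes = n - 1 = 576 - 1 = 575
Total = leaves + internal = 576 + 575 = 1151

1151


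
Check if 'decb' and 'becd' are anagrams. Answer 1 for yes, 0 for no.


Sort characters of 'decb': 'bcde'
Sort characters of 'becd': 'bcde'
Sorted forms match -> they ARE anagrams
Result: 1

1


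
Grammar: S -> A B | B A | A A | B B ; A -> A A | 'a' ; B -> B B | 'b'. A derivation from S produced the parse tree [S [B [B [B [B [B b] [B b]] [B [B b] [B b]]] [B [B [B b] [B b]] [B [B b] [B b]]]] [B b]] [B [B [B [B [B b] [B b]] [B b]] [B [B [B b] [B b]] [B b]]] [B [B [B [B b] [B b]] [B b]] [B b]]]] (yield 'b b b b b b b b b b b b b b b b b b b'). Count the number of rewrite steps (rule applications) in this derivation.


Every bracketed nonterminal node [X ...] in the tree is produced by exactly one rule application.
Reading the tree off as a leftmost derivation:
  Step 1: S  =>  B B   (applied S -> B B)
  Step 2: B B  =>  B B B   (applied B -> B B)
  Step 3: B B B  =>  B B B B   (applied B -> B B)
  Step 4: B B B B  =>  B B B B B   (applied B -> B B)
  Step 5: B B B B B  =>  B B B B B B   (applied B -> B B)
  Step 6: B B B B B B  =>  b B B B B B   (applied B -> b)
  Step 7: b B B B B B  =>  b b B B B B   (applied B -> b)
  Step 8: b b B B B B  =>  b b B B B B B   (applied B -> B B)
  Step 9: b b B B B B B  =>  b b b B B B B   (applied B -> b)
  Step 10: b b b B B B B  =>  b b b b B B B   (applied B -> b)
  Step 11: b b b b B B B  =>  b b b b B B B B   (applied B -> B B)
  Step 12: b b b b B B B B  =>  b b b b B B B B B   (applied B -> B B)
  Step 13: b b b b B B B B B  =>  b b b b b B B B B   (applied B -> b)
  Step 14: b b b b b B B B B  =>  b b b b b b B B B   (applied B -> b)
  Step 15: b b b b b b B B B  =>  b b b b b b B B B B   (applied B -> B B)
  Step 16: b b b b b b B B B B  =>  b b b b b b b B B B   (applied B -> b)
  Step 17: b b b b b b b B B B  =>  b b b b b b b b B B   (applied B -> b)
  Step 18: b b b b b b b b B B  =>  b b b b b b b b b B   (applied B -> b)
  Step 19: b b b b b b b b b B  =>  b b b b b b b b b B B   (applied B -> B B)
  Step 20: b b b b b b b b b B B  =>  b b b b b b b b b B B B   (applied B -> B B)
  Step 21: b b b b b b b b b B B B  =>  b b b b b b b b b B B B B   (applied B -> B B)
  Step 22: b b b b b b b b b B B B B  =>  b b b b b b b b b B B B B B   (applied B -> B B)
  Step 23: b b b b b b b b b B B B B B  =>  b b b b b b b b b b B B B B   (applied B -> b)
  Step 24: b b b b b b b b b b B B B B  =>  b b b b b b b b b b b B B B   (applied B -> b)
  Step 25: b b b b b b b b b b b B B B  =>  b b b b b b b b b b b b B B   (applied B -> b)
  Step 26: b b b b b b b b b b b b B B  =>  b b b b b b b b b b b b B B B   (applied B -> B B)
  Step 27: b b b b b b b b b b b b B B B  =>  b b b b b b b b b b b b B B B B   (applied B -> B B)
  Step 28: b b b b b b b b b b b b B B B B  =>  b b b b b b b b b b b b b B B B   (applied B -> b)
  Step 29: b b b b b b b b b b b b b B B B  =>  b b b b b b b b b b b b b b B B   (applied B -> b)
  Step 30: b b b b b b b b b b b b b b B B  =>  b b b b b b b b b b b b b b b B   (applied B -> b)
  Step 31: b b b b b b b b b b b b b b b B  =>  b b b b b b b b b b b b b b b B B   (applied B -> B B)
  Step 32: b b b b b b b b b b b b b b b B B  =>  b b b b b b b b b b b b b b b B B B   (applied B -> B B)
  Step 33: b b b b b b b b b b b b b b b B B B  =>  b b b b b b b b b b b b b b b B B B B   (applied B -> B B)
  Step 34: b b b b b b b b b b b b b b b B B B B  =>  b b b b b b b b b b b b b b b b B B B   (applied B -> b)
  Step 35: b b b b b b b b b b b b b b b b B B B  =>  b b b b b b b b b b b b b b b b b B B   (applied B -> b)
  Step 36: b b b b b b b b b b b b b b b b b B B  =>  b b b b b b b b b b b b b b b b b b B   (applied B -> b)
  Step 37: b b b b b b b b b b b b b b b b b b B  =>  b b b b b b b b b b b b b b b b b b b   (applied B -> b)
Final yield: b b b b b b b b b b b b b b b b b b b
Total rewrite steps: 37

37


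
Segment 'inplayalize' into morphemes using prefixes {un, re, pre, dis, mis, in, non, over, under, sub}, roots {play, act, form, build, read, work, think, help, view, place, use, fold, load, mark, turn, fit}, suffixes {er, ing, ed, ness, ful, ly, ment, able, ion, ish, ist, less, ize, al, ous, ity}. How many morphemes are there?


Segmenting 'inplayalize' against the inventory:
  'in' -> prefix (morpheme 1)
  'play' -> root (morpheme 2)
  'al' -> suffix (morpheme 3)
  'ize' -> suffix (morpheme 4)
Total morphemes: 4

4


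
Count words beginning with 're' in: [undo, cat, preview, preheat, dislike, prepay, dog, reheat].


Checking each word for prefix 're':
  'undo' -> no (count: 0)
  'cat' -> no (count: 0)
  'preview' -> no (count: 0)
  'preheat' -> no (count: 0)
  'dislike' -> no (count: 0)
  'prepay' -> no (count: 0)
  'dog' -> no (count: 0)
  'reheat' -> YES, starts with 're' (count: 1)
Total with prefix 're': 1

1


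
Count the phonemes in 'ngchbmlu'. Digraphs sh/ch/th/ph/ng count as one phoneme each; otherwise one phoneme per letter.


Parsing 'ngchbmlu' greedily, digraphs first:
  'ng' -> digraph (1 consonant phoneme) (phonemes so far: 1)
  'ch' -> digraph (1 consonant phoneme) (phonemes so far: 2)
  'b' -> consonant phoneme (phonemes so far: 3)
  'm' -> consonant phoneme (phonemes so far: 4)
  'l' -> consonant phoneme (phonemes so far: 5)
  'u' -> vowel phoneme (phonemes so far: 6)
Total phonemes: 6

6


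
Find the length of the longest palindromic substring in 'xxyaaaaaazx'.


Scanning 'xxyaaaaaazx' for palindromic substrings.
Substring at positions 3-8: 'aaaaaa'.
Check: reverse('aaaaaa') = 'aaaaaa' -> palindrome confirmed.
Neighbouring characters ('y' / 'z') break symmetry, so it cannot extend further.
No longer palindromic substring exists; longest length = 6

6


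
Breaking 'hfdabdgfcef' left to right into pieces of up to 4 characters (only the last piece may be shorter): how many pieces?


'hfdabdgfcef' has 11 characters.
Chunking with max size 4:
  Chunk 1: 'hfda' (positions 0-3)
  Chunk 2: 'bdgf' (positions 4-7)
  Chunk 3: 'cef' (positions 8-10)
Total chunks: ceil(11 / 4) = 3

3


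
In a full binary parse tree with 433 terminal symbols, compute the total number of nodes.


Leaf nodes (terminals): 433
Internal nodes = n - 1 = 433 - 1 = 432
Total = leaves + internal = 433 + 432 = 865

865


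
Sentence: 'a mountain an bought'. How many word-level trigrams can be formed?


Word trigrams from [4] words:
  Trigram 1: (a mountain an)
  Trigram 2: (mountain an bought)
Total word trigrams: 4 - 2 = 2

2


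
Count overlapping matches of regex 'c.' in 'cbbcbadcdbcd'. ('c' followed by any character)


Pattern: c. means 'c' followed by any character.
Scanning 'cbbcbadcdbcd' position-by-position:
  Pos 0: window 'cb' -> MATCH
  Pos 1: window 'bb' -> no
  Pos 2: window 'bc' -> no
  Pos 3: window 'cb' -> MATCH
  Pos 4: window 'ba' -> no
  Pos 5: window 'ad' -> no
  Pos 6: window 'dc' -> no
  Pos 7: window 'cd' -> MATCH
  Pos 8: window 'db' -> no
  Pos 9: window 'bc' -> no
  Pos 10: window 'cd' -> MATCH
  Pos 11: window 'd' -> no
Total matches: 4

4


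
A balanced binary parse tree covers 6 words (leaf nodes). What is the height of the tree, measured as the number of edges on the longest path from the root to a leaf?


In a balanced binary tree with n leaves the deepest leaf is ceil(log2(n)) edges below the root.
log2(6) = 2.5850
ceil(2.5850) = 3
height (edges) = 3

3


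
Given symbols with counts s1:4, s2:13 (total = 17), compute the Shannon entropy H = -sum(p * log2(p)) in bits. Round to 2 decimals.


Computing entropy H = -sum(p_i * log2(p_i)):
  s1: p = 4/17 = 0.2353, -p*log2(p) = 0.4912
  s2: p = 13/17 = 0.7647, -p*log2(p) = 0.2960
H = sum of terms = 0.7872
Rounded to 2 decimals: 0.79

0.79


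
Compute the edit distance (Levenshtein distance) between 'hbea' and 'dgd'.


Building DP table for s1='hbea' (len 4) and s2='dgd' (len 3):
       d  g  d
    0  1  2  3
  h 1  1  2  3
  b 2  2  2  3
  e 3  3  3  3
  a 4  4  4  4
Edit distance = dp[4][3] = 4

4


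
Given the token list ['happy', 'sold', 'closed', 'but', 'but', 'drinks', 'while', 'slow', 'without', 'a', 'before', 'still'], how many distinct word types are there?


Listing all tokens and tracking unique types:
  Token 1: 'happy' -> NEW (unique so far: 1)
  Token 2: 'sold' -> NEW (unique so far: 2)
  Token 3: 'closed' -> NEW (unique so far: 3)
  Token 4: 'but' -> NEW (unique so far: 4)
  Token 5: 'but' -> duplicate (unique so far: 4)
  Token 6: 'drinks' -> NEW (unique so far: 5)
  Token 7: 'while' -> NEW (unique so far: 6)
  Token 8: 'slow' -> NEW (unique so far: 7)
  Token 9: 'without' -> NEW (unique so far: 8)
  Token 10: 'a' -> NEW (unique so far: 9)
  Token 11: 'before' -> NEW (unique so far: 10)
  Token 12: 'still' -> NEW (unique so far: 11)
Unique types: ('a', 'before', 'but', 'closed', 'drinks', 'happy', 'slow', 'sold', 'still', 'while', 'without')
Vocabulary size: 11

11


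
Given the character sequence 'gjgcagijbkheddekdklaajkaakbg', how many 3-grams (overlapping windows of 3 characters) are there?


String 'gjgcagijbkheddekdklaajkaakbg' has length L = 28.
Number of overlapping n-grams = L - n + 1
Substituting: 28 - 3 + 1 = 26

26


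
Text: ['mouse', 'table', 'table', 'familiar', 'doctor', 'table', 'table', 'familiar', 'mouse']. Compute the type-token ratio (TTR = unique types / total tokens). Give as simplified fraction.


Tokens: 9
Unique types: ('doctor', 'familiar', 'mouse', 'table') = 4
TTR = 4/9
Already in lowest terms.

4/9


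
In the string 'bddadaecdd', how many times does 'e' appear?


Scanning 'bddadaecdd' for 'e':
  Position 6: 'e' -> MATCH (count: 1)
Total occurrences of 'e': 1

1


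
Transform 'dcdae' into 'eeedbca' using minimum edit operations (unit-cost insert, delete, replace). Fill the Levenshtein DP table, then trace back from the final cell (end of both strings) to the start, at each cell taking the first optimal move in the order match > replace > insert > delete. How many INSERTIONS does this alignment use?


Edit distance = 6. Backtracking from cell (5, 7) with preference match > replace > insert > delete,
then listing the resulting alignment 'dcdae' -> 'eeedbca' left to right:
  Step 1: insert 'e' [insertion #1]
  Step 2: replace d->e
  Step 3: replace c->e
  Step 4: keep 'd'
  Step 5: insert 'b' [insertion #2]
  Step 6: replace a->c
  Step 7: replace e->a
Total insertions: 2

2


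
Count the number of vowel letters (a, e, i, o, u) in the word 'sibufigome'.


Scanning each character of 'sibufigome':
  Position 1: 's' -> consonant (running count: 0)
  Position 2: 'i' -> vowel (running count: 1)
  Position 3: 'b' -> consonant (running count: 1)
  Position 4: 'u' -> vowel (running count: 2)
  Position 5: 'f' -> consonant (running count: 2)
  Position 6: 'i' -> vowel (running count: 3)
  Position 7: 'g' -> consonant (running count: 3)
  Position 8: 'o' -> vowel (running count: 4)
  Position 9: 'm' -> consonant (running count: 4)
  Position 10: 'e' -> vowel (running count: 5)
Total vowels: 5

5


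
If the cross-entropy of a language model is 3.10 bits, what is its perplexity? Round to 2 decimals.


Perplexity formula: PP = 2^H
H = 3.10
PP = 2^3.10
Decompose: 2^3.10 = 2^3 * 2^0.10
2^3 = 8, 2^0.10 ~ 1.0717735
PP ~ 8 * 1.0717735 = 8.5741880
Rounded to 2 decimals: 8.57

8.57


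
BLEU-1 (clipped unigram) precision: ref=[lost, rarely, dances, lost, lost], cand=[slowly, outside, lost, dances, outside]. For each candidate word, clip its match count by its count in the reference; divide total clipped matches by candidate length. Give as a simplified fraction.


Reference word counts: {'dances': 1, 'lost': 3, 'rarely': 1}
Checking each candidate word (with clipping):
  'slowly' -> not in reference -> no match (matches: 0)
  'outside' -> not in reference -> no match (matches: 0)
  'lost' -> in reference (ref count 3, used 1/3) -> match (matches: 1)
  'dances' -> in reference (ref count 1, used 1/1) -> match (matches: 2)
  'outside' -> not in reference -> no match (matches: 2)
Clipped matches: 2, Candidate length: 5
Precision = 2/5

2/5


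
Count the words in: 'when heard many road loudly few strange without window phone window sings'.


Counting words by splitting on spaces:
  Word 1: 'when'
  Word 2: 'heard'
  Word 3: 'many'
  Word 4: 'road'
  Word 5: 'loudly'
  Word 6: 'few'
  Word 7: 'strange'
  Word 8: 'without'
  Word 9: 'window'
  Word 10: 'phone'
  Word 11: 'window'
  Word 12: 'sings'
Total words: 12

12


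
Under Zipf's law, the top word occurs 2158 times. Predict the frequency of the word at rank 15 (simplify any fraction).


Zipf's law: freq(rank) = f1 / rank
f1 = 2158, rank = 15
freq = 2158 / 15
GCD(2158, 15) = 1
Simplified: 2158/15

2158/15


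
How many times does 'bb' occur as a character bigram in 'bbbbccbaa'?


Scanning 'bbbbccbaa' for bigram 'bb':
  Position 0: 'bb' -> MATCH
  Position 1: 'bb' -> MATCH
  Position 2: 'bb' -> MATCH
  Position 3: 'bc' -> no
  Position 4: 'cc' -> no
  Position 5: 'cb' -> no
  Position 6: 'ba' -> no
  Position 7: 'aa' -> no
Total matches: 3

3


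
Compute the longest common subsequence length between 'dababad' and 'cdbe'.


DP table for LCS of 'dababad' and 'cdbe':
       c  d  b  e
    0  0  0  0  0
  d 0  0  1  1  1
  a 0  0  1  1  1
  b 0  0  1  2  2
  a 0  0  1  2  2
  b 0  0  1  2  2
  a 0  0  1  2  2
  d 0  0  1  2  2
LCS: 'db'
LCS length = 2

2


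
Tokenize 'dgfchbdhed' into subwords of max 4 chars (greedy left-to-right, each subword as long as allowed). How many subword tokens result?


'dgfchbdhed' has 10 characters.
Chunking with max size 4:
  Chunk 1: 'dgfc' (positions 0-3)
  Chunk 2: 'hbdh' (positions 4-7)
  Chunk 3: 'ed' (positions 8-9)
Total chunks: ceil(10 / 4) = 3

3


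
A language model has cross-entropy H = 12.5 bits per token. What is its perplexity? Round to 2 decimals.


Perplexity formula: PP = 2^H
H = 12.5
PP = 2^12.5
Decompose: 2^12.5 = 2^12 * 2^0.5 = 2^12 * sqrt(2)
2^12 = 4096, sqrt(2) ~ 1.4142136
PP ~ 4096 * 1.4142136 = 5792.6189056
Rounded to 2 decimals: 5792.62

5792.62
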